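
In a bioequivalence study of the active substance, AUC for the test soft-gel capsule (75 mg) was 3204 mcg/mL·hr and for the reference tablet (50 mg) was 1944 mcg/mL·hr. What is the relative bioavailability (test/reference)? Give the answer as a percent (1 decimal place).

F_rel = 109.9%

F_rel = (AUC_test/D_test) / (AUC_ref/D_ref)
      = (3204/75) / (1944/50)
      = 42.72 / 38.88 = 1.0988 = 109.88%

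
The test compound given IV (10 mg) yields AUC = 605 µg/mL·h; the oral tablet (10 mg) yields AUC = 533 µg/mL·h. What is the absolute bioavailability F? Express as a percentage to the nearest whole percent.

F = (AUC_ev / D_ev) / (AUC_iv / D_iv)
  = (533/10) / (605/10)
  = 53.3 / 60.5 = 0.8810
  = 88.10%

F = 88%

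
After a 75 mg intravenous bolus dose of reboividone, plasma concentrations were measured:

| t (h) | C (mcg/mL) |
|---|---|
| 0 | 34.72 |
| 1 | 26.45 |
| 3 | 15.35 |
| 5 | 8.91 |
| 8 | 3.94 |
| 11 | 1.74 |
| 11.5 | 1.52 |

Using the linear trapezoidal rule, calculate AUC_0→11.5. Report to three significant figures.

AUC = 125 mcg/mL·h

Trapezoidal AUC_0→11.5:
  [0→1]: (34.72+26.45)/2 × 1 = 30.585
  [1→3]: (26.45+15.35)/2 × 2 = 41.8
  [3→5]: (15.35+8.91)/2 × 2 = 24.26
  [5→8]: (8.91+3.94)/2 × 3 = 19.275
  [8→11]: (3.94+1.74)/2 × 3 = 8.52
  [11→11.5]: (1.74+1.52)/2 × 0.5 = 0.815
  Sum = 125.255 mcg/mL·h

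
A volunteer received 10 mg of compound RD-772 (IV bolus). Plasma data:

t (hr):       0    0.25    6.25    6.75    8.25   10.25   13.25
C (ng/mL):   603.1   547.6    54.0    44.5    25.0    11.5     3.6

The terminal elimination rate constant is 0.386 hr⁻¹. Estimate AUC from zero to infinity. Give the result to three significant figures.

Trapezoidal AUC_0→13.25:
  [0→0.25]: (603.1+547.6)/2 × 0.25 = 143.8375
  [0.25→6.25]: (547.6+54.0)/2 × 6 = 1804.8
  [6.25→6.75]: (54.0+44.5)/2 × 0.5 = 24.625
  [6.75→8.25]: (44.5+25.0)/2 × 1.5 = 52.125
  [8.25→10.25]: (25.0+11.5)/2 × 2 = 36.5
  [10.25→13.25]: (11.5+3.6)/2 × 3 = 22.65
  Sum = 2084.5375 ng/mL·hr
Extrapolated tail: C_last / k_e = 3.6 / 0.386 = 9.326
AUC_0→∞ = 2084.5375 + 9.326 = 2093.8635 ng/mL·hr

AUC = 2090 ng/mL·hr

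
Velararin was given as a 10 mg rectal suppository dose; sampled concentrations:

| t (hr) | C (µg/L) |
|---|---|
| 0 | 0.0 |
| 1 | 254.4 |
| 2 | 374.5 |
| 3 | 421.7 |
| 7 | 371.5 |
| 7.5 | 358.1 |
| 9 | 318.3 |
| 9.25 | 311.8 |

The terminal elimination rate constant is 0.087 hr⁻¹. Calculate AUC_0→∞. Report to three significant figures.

Trapezoidal AUC_0→9.25:
  [0→1]: (0.0+254.4)/2 × 1 = 127.2
  [1→2]: (254.4+374.5)/2 × 1 = 314.45
  [2→3]: (374.5+421.7)/2 × 1 = 398.1
  [3→7]: (421.7+371.5)/2 × 4 = 1586.4
  [7→7.5]: (371.5+358.1)/2 × 0.5 = 182.4
  [7.5→9]: (358.1+318.3)/2 × 1.5 = 507.3
  [9→9.25]: (318.3+311.8)/2 × 0.25 = 78.7625
  Sum = 3194.6125 µg/L·hr
Extrapolated tail: C_last / k_e = 311.8 / 0.087 = 3583.908
AUC_0→∞ = 3194.6125 + 3583.908 = 6778.5205 µg/L·hr

AUC = 6780 µg/L·hr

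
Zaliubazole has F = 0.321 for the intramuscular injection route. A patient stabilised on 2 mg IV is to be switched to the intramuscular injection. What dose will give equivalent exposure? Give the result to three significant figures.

For equal systemic exposure: F × D_ev = D_iv
D_ev = D_iv / F = 2 / 0.321 = 6.23053 mg

D_intramuscular = 6.23 mg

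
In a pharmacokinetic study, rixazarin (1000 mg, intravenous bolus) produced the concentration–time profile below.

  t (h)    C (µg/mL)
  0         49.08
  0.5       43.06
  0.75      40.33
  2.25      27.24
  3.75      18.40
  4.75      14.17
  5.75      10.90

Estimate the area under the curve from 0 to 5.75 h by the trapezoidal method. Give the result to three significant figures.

AUC = 147 µg/mL·h

Trapezoidal AUC_0→5.75:
  [0→0.5]: (49.08+43.06)/2 × 0.5 = 23.035
  [0.5→0.75]: (43.06+40.33)/2 × 0.25 = 10.42375
  [0.75→2.25]: (40.33+27.24)/2 × 1.5 = 50.6775
  [2.25→3.75]: (27.24+18.40)/2 × 1.5 = 34.23
  [3.75→4.75]: (18.40+14.17)/2 × 1 = 16.285
  [4.75→5.75]: (14.17+10.90)/2 × 1 = 12.535
  Sum = 147.18625 µg/mL·h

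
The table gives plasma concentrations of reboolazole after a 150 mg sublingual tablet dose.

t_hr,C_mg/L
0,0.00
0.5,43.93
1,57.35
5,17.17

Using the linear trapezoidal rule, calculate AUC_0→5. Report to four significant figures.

Trapezoidal AUC_0→5:
  [0→0.5]: (0.00+43.93)/2 × 0.5 = 10.9825
  [0.5→1]: (43.93+57.35)/2 × 0.5 = 25.32
  [1→5]: (57.35+17.17)/2 × 4 = 149.04
  Sum = 185.3425 mg/L·hr

AUC = 185.3 mg/L·hr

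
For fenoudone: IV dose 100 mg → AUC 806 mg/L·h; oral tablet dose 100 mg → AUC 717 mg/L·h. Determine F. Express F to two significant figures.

F = 0.89

F = (AUC_ev / D_ev) / (AUC_iv / D_iv)
  = (717/100) / (806/100)
  = 7.17 / 8.06 = 0.8896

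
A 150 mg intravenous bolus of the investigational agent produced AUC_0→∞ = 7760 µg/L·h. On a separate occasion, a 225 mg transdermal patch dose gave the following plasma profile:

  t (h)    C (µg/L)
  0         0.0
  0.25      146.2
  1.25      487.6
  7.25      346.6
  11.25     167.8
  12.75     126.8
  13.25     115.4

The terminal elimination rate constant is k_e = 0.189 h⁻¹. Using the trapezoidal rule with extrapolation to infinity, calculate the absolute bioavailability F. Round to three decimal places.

Trapezoidal AUC_0→13.25 (transdermal patch):
  [0→0.25]: (0.0+146.2)/2 × 0.25 = 18.275
  [0.25→1.25]: (146.2+487.6)/2 × 1 = 316.9
  [1.25→7.25]: (487.6+346.6)/2 × 6 = 2502.6
  [7.25→11.25]: (346.6+167.8)/2 × 4 = 1028.8
  [11.25→12.75]: (167.8+126.8)/2 × 1.5 = 220.95
  [12.75→13.25]: (126.8+115.4)/2 × 0.5 = 60.55
  Sum = 4148.075 µg/L·h
Tail: C_last/k_e = 115.4/0.189 = 610.582
AUC_0→∞ (transdermal patch) = 4148.075 + 610.582 = 4758.657 µg/L·h
F = (AUC_ev/D_ev)/(AUC_iv/D_iv) = (4758.657/225)/(7760/150) = 21.1496/51.7333 = 0.4088

F = 0.409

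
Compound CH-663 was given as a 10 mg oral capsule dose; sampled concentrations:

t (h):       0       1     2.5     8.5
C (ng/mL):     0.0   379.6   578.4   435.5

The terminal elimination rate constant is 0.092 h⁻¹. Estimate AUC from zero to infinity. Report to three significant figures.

AUC = 8680 ng/mL·h

Trapezoidal AUC_0→8.5:
  [0→1]: (0.0+379.6)/2 × 1 = 189.8
  [1→2.5]: (379.6+578.4)/2 × 1.5 = 718.5
  [2.5→8.5]: (578.4+435.5)/2 × 6 = 3041.7
  Sum = 3950.0 ng/mL·h
Extrapolated tail: C_last / k_e = 435.5 / 0.092 = 4733.696
AUC_0→∞ = 3950.0 + 4733.696 = 8683.696 ng/mL·h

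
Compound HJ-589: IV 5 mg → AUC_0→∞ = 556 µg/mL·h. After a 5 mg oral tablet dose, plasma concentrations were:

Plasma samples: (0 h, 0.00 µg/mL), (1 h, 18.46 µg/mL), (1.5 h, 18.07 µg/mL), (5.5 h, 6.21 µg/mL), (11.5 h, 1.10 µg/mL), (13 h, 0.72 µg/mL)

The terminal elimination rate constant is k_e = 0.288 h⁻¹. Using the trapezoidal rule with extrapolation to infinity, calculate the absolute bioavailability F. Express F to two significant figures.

F = 0.17

Trapezoidal AUC_0→13 (oral tablet):
  [0→1]: (0.00+18.46)/2 × 1 = 9.23
  [1→1.5]: (18.46+18.07)/2 × 0.5 = 9.1325
  [1.5→5.5]: (18.07+6.21)/2 × 4 = 48.56
  [5.5→11.5]: (6.21+1.10)/2 × 6 = 21.93
  [11.5→13]: (1.10+0.72)/2 × 1.5 = 1.365
  Sum = 90.2175 µg/mL·h
Tail: C_last/k_e = 0.72/0.288 = 2.500
AUC_0→∞ (oral tablet) = 90.2175 + 2.500 = 92.7175 µg/mL·h
F = (AUC_ev/D_ev)/(AUC_iv/D_iv) = (92.7175/5)/(556/5) = 18.5435/111.2 = 0.1668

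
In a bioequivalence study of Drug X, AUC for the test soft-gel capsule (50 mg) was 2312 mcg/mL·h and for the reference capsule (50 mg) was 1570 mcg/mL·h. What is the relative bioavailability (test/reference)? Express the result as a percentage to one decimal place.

F_rel = 147.3%

F_rel = (AUC_test/D_test) / (AUC_ref/D_ref)
      = (2312/50) / (1570/50)
      = 46.24 / 31.4 = 1.4726 = 147.26%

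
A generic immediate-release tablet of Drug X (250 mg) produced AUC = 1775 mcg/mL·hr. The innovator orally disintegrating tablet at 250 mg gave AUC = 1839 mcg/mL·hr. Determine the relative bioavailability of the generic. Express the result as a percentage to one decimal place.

F_rel = 96.5%

F_rel = (AUC_test/D_test) / (AUC_ref/D_ref)
      = (1775/250) / (1839/250)
      = 7.1 / 7.356 = 0.9652 = 96.52%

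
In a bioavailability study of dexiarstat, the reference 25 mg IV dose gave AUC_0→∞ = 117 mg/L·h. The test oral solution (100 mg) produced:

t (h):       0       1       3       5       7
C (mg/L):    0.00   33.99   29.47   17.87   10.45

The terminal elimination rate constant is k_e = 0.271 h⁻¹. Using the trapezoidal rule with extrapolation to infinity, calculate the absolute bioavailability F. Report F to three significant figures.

F = 0.416

Trapezoidal AUC_0→7 (oral solution):
  [0→1]: (0.00+33.99)/2 × 1 = 16.995
  [1→3]: (33.99+29.47)/2 × 2 = 63.46
  [3→5]: (29.47+17.87)/2 × 2 = 47.34
  [5→7]: (17.87+10.45)/2 × 2 = 28.32
  Sum = 156.115 mg/L·h
Tail: C_last/k_e = 10.45/0.271 = 38.561
AUC_0→∞ (oral solution) = 156.115 + 38.561 = 194.676 mg/L·h
F = (AUC_ev/D_ev)/(AUC_iv/D_iv) = (194.676/100)/(117/25) = 1.94676/4.68 = 0.4160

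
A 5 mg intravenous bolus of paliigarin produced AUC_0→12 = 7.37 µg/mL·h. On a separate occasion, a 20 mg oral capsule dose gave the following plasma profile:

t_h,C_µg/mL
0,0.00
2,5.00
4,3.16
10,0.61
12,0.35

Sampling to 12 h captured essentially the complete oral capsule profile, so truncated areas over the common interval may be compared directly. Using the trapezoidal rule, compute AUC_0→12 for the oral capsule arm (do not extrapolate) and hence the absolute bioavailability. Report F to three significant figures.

Trapezoidal AUC_0→12 (oral capsule):
  [0→2]: (0.00+5.00)/2 × 2 = 5.0
  [2→4]: (5.00+3.16)/2 × 2 = 8.16
  [4→10]: (3.16+0.61)/2 × 6 = 11.31
  [10→12]: (0.61+0.35)/2 × 2 = 0.96
  Sum = 25.43 µg/mL·h
F = (AUC_ev/D_ev)/(AUC_iv/D_iv) = (25.43/20)/(7.37/5) = 1.2715/1.474 = 0.8626

F = 0.863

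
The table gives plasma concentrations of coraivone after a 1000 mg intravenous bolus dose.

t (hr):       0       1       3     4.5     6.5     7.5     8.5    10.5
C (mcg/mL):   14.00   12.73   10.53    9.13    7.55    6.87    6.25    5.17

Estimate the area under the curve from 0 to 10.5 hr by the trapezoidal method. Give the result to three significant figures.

AUC = 93.2 mcg/mL·hr

Trapezoidal AUC_0→10.5:
  [0→1]: (14.00+12.73)/2 × 1 = 13.365
  [1→3]: (12.73+10.53)/2 × 2 = 23.26
  [3→4.5]: (10.53+9.13)/2 × 1.5 = 14.745
  [4.5→6.5]: (9.13+7.55)/2 × 2 = 16.68
  [6.5→7.5]: (7.55+6.87)/2 × 1 = 7.21
  [7.5→8.5]: (6.87+6.25)/2 × 1 = 6.56
  [8.5→10.5]: (6.25+5.17)/2 × 2 = 11.42
  Sum = 93.24 mcg/mL·hr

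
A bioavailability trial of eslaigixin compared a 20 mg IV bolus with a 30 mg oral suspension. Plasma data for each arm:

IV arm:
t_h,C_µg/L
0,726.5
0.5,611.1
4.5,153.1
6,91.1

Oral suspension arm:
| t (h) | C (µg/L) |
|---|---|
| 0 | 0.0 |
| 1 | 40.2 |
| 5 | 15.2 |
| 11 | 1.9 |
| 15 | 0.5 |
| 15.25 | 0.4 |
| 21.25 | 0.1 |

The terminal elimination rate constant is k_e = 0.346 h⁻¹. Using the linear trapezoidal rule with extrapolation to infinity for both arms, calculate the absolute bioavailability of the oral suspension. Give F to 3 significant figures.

Trapezoidal AUC_0→6 (IV):
  [0→0.5]: (726.5+611.1)/2 × 0.5 = 334.4
  [0.5→4.5]: (611.1+153.1)/2 × 4 = 1528.4
  [4.5→6]: (153.1+91.1)/2 × 1.5 = 183.15
  Sum = 2045.95 µg/L·h
IV tail: 91.1/0.346 = 263.295; AUC_iv,0→∞ = 2045.95 + 263.295 = 2309.245 µg/L·h
Trapezoidal AUC_0→21.25 (oral suspension):
  [0→1]: (0.0+40.2)/2 × 1 = 20.1
  [1→5]: (40.2+15.2)/2 × 4 = 110.8
  [5→11]: (15.2+1.9)/2 × 6 = 51.3
  [11→15]: (1.9+0.5)/2 × 4 = 4.8
  [15→15.25]: (0.5+0.4)/2 × 0.25 = 0.1125
  [15.25→21.25]: (0.4+0.1)/2 × 6 = 1.5
  Sum = 188.6125 µg/L·h
oral suspension tail: 0.1/0.346 = 0.289; AUC_ev,0→∞ = 188.6125 + 0.289 = 188.9015 µg/L·h
F = (AUC_ev/D_ev)/(AUC_iv/D_iv) = (188.9015/30)/(2309.245/20) = 6.29672/115.46225 = 0.0545

F = 0.0545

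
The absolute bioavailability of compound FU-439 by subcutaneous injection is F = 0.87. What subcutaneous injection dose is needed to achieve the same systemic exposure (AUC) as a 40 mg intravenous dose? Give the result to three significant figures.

D_subcutaneous = 46.0 mg

For equal systemic exposure: F × D_ev = D_iv
D_ev = D_iv / F = 40 / 0.87 = 45.977 mg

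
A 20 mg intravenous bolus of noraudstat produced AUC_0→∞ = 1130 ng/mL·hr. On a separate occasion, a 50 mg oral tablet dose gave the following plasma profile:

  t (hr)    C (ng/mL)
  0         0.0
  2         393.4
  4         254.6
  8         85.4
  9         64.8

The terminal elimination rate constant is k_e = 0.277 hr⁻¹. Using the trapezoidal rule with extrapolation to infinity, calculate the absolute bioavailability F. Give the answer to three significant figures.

F = 0.719

Trapezoidal AUC_0→9 (oral tablet):
  [0→2]: (0.0+393.4)/2 × 2 = 393.4
  [2→4]: (393.4+254.6)/2 × 2 = 648.0
  [4→8]: (254.6+85.4)/2 × 4 = 680.0
  [8→9]: (85.4+64.8)/2 × 1 = 75.1
  Sum = 1796.5 ng/mL·hr
Tail: C_last/k_e = 64.8/0.277 = 233.935
AUC_0→∞ (oral tablet) = 1796.5 + 233.935 = 2030.435 ng/mL·hr
F = (AUC_ev/D_ev)/(AUC_iv/D_iv) = (2030.435/50)/(1130/20) = 40.6087/56.5 = 0.7187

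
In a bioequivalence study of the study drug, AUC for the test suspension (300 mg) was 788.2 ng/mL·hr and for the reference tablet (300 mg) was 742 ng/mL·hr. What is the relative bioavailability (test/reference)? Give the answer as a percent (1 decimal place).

F_rel = 106.2%

F_rel = (AUC_test/D_test) / (AUC_ref/D_ref)
      = (788.2/300) / (742/300)
      = 2.62733 / 2.47333 = 1.0623 = 106.23%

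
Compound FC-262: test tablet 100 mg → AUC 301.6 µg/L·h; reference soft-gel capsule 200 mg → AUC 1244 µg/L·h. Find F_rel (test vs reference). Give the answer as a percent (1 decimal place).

F_rel = (AUC_test/D_test) / (AUC_ref/D_ref)
      = (301.6/100) / (1244/200)
      = 3.016 / 6.22 = 0.4849 = 48.49%

F_rel = 48.5%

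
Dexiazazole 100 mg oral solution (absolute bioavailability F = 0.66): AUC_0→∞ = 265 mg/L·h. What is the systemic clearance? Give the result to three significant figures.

CL = F × Dose / AUC_0→∞
   = 0.66 × 100 / 265 = 0.249057 L/h

CL = 0.249 L/h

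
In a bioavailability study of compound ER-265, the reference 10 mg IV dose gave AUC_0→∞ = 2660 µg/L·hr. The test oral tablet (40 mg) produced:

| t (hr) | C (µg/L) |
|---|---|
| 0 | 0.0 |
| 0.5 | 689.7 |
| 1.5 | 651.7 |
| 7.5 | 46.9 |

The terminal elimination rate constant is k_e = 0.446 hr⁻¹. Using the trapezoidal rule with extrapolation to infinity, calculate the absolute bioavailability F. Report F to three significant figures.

Trapezoidal AUC_0→7.5 (oral tablet):
  [0→0.5]: (0.0+689.7)/2 × 0.5 = 172.425
  [0.5→1.5]: (689.7+651.7)/2 × 1 = 670.7
  [1.5→7.5]: (651.7+46.9)/2 × 6 = 2095.8
  Sum = 2938.925 µg/L·hr
Tail: C_last/k_e = 46.9/0.446 = 105.157
AUC_0→∞ (oral tablet) = 2938.925 + 105.157 = 3044.082 µg/L·hr
F = (AUC_ev/D_ev)/(AUC_iv/D_iv) = (3044.082/40)/(2660/10) = 76.10205/266 = 0.2861

F = 0.286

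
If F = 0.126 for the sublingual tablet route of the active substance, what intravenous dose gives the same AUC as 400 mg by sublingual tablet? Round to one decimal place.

Systemic exposure from an extravascular dose = F × D_ev, so the equivalent IV dose is F × D_ev.
D_iv = F × D_ev = 0.126 × 400 = 50.4 mg

D_iv = 50.4 mg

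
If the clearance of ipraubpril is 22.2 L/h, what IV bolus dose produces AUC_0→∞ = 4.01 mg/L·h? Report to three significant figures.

Dose = 89.0 mg

Dose_iv = CL × AUC_0→∞
     = 22.2 × 4.01 = 89.022 mg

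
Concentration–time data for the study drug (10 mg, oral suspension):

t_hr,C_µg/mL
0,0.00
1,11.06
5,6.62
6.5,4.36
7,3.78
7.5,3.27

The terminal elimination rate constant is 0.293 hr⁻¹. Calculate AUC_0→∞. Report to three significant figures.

Trapezoidal AUC_0→7.5:
  [0→1]: (0.00+11.06)/2 × 1 = 5.53
  [1→5]: (11.06+6.62)/2 × 4 = 35.36
  [5→6.5]: (6.62+4.36)/2 × 1.5 = 8.235
  [6.5→7]: (4.36+3.78)/2 × 0.5 = 2.035
  [7→7.5]: (3.78+3.27)/2 × 0.5 = 1.7625
  Sum = 52.9225 µg/mL·hr
Extrapolated tail: C_last / k_e = 3.27 / 0.293 = 11.160
AUC_0→∞ = 52.9225 + 11.160 = 64.0825 µg/mL·hr

AUC = 64.1 µg/mL·hr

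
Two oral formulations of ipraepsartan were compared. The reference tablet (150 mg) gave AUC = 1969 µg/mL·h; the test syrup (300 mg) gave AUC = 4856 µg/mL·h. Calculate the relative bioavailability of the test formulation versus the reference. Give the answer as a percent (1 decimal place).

F_rel = (AUC_test/D_test) / (AUC_ref/D_ref)
      = (4856/300) / (1969/150)
      = 16.1867 / 13.1267 = 1.2331 = 123.31%

F_rel = 123.3%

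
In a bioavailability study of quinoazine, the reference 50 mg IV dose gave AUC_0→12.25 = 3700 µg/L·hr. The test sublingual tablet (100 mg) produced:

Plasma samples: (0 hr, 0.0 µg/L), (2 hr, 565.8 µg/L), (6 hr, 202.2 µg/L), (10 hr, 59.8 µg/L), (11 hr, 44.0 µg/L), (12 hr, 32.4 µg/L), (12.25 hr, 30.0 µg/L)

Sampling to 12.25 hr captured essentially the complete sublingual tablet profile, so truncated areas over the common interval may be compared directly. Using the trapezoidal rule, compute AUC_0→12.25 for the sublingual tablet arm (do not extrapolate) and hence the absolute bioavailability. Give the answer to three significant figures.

Trapezoidal AUC_0→12.25 (sublingual tablet):
  [0→2]: (0.0+565.8)/2 × 2 = 565.8
  [2→6]: (565.8+202.2)/2 × 4 = 1536.0
  [6→10]: (202.2+59.8)/2 × 4 = 524.0
  [10→11]: (59.8+44.0)/2 × 1 = 51.9
  [11→12]: (44.0+32.4)/2 × 1 = 38.2
  [12→12.25]: (32.4+30.0)/2 × 0.25 = 7.8
  Sum = 2723.7 µg/L·hr
F = (AUC_ev/D_ev)/(AUC_iv/D_iv) = (2723.7/100)/(3700/50) = 27.237/74 = 0.3681

F = 0.368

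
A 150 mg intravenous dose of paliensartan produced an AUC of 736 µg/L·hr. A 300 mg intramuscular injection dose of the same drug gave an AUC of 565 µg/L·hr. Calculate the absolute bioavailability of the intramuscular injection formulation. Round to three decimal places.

F = 0.384

F = (AUC_ev / D_ev) / (AUC_iv / D_iv)
  = (565/300) / (736/150)
  = 1.88333 / 4.90667 = 0.3838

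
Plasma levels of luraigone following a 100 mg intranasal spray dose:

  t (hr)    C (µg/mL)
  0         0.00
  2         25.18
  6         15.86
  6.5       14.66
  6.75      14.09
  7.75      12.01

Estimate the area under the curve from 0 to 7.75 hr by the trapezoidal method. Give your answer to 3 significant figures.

Trapezoidal AUC_0→7.75:
  [0→2]: (0.00+25.18)/2 × 2 = 25.18
  [2→6]: (25.18+15.86)/2 × 4 = 82.08
  [6→6.5]: (15.86+14.66)/2 × 0.5 = 7.63
  [6.5→6.75]: (14.66+14.09)/2 × 0.25 = 3.59375
  [6.75→7.75]: (14.09+12.01)/2 × 1 = 13.05
  Sum = 131.53375 µg/mL·hr

AUC = 132 µg/mL·hr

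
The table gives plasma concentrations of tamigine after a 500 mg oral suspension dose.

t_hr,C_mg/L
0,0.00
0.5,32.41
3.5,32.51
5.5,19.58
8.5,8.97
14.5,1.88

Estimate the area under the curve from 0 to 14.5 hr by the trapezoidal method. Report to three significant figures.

Trapezoidal AUC_0→14.5:
  [0→0.5]: (0.00+32.41)/2 × 0.5 = 8.1025
  [0.5→3.5]: (32.41+32.51)/2 × 3 = 97.38
  [3.5→5.5]: (32.51+19.58)/2 × 2 = 52.09
  [5.5→8.5]: (19.58+8.97)/2 × 3 = 42.825
  [8.5→14.5]: (8.97+1.88)/2 × 6 = 32.55
  Sum = 232.9475 mg/L·hr

AUC = 233 mg/L·hr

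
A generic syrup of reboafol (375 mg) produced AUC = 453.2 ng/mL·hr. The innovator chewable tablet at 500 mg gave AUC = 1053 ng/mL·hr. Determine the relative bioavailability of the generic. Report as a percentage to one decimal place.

F_rel = (AUC_test/D_test) / (AUC_ref/D_ref)
      = (453.2/375) / (1053/500)
      = 1.20853 / 2.106 = 0.5739 = 57.39%

F_rel = 57.4%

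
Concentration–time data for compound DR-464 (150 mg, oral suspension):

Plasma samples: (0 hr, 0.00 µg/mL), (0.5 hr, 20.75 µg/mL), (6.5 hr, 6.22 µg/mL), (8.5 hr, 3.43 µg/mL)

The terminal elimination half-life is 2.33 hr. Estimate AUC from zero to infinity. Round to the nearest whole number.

Trapezoidal AUC_0→8.5:
  [0→0.5]: (0.00+20.75)/2 × 0.5 = 5.1875
  [0.5→6.5]: (20.75+6.22)/2 × 6 = 80.91
  [6.5→8.5]: (6.22+3.43)/2 × 2 = 9.65
  Sum = 95.7475 µg/mL·hr
k_e = ln2 / t½ = 0.693147 / 2.33 = 0.2975 hr^-1
Extrapolated tail: C_last / k_e = 3.43 / 0.2975 = 11.529
AUC_0→∞ = 95.7475 + 11.529 = 107.2765 µg/mL·hr

AUC = 107 µg/mL·hr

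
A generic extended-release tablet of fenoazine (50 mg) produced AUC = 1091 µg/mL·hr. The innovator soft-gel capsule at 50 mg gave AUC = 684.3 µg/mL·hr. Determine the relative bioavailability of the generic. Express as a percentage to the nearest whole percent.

F_rel = (AUC_test/D_test) / (AUC_ref/D_ref)
      = (1091/50) / (684.3/50)
      = 21.82 / 13.686 = 1.5943 = 159.43%

F_rel = 159%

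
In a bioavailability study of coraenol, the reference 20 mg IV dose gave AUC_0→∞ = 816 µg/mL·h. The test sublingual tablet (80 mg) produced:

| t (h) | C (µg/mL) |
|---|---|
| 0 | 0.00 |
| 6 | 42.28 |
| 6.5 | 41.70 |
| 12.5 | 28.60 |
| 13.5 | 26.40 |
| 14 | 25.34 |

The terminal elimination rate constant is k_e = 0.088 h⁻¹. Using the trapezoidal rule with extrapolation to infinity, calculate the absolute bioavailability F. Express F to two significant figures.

Trapezoidal AUC_0→14 (sublingual tablet):
  [0→6]: (0.00+42.28)/2 × 6 = 126.84
  [6→6.5]: (42.28+41.70)/2 × 0.5 = 20.995
  [6.5→12.5]: (41.70+28.60)/2 × 6 = 210.9
  [12.5→13.5]: (28.60+26.40)/2 × 1 = 27.5
  [13.5→14]: (26.40+25.34)/2 × 0.5 = 12.935
  Sum = 399.17 µg/mL·h
Tail: C_last/k_e = 25.34/0.088 = 287.955
AUC_0→∞ (sublingual tablet) = 399.17 + 287.955 = 687.125 µg/mL·h
F = (AUC_ev/D_ev)/(AUC_iv/D_iv) = (687.125/80)/(816/20) = 8.5890625/40.8 = 0.2105

F = 0.21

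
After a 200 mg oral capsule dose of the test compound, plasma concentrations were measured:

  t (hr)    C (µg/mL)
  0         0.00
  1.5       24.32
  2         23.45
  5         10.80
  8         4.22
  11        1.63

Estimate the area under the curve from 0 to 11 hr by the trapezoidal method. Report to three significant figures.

Trapezoidal AUC_0→11:
  [0→1.5]: (0.00+24.32)/2 × 1.5 = 18.24
  [1.5→2]: (24.32+23.45)/2 × 0.5 = 11.9425
  [2→5]: (23.45+10.80)/2 × 3 = 51.375
  [5→8]: (10.80+4.22)/2 × 3 = 22.53
  [8→11]: (4.22+1.63)/2 × 3 = 8.775
  Sum = 112.8625 µg/mL·hr

AUC = 113 µg/mL·hr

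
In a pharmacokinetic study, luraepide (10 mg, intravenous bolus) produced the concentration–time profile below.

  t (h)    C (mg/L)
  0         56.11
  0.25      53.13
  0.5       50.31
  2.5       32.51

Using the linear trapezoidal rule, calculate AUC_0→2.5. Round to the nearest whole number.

Trapezoidal AUC_0→2.5:
  [0→0.25]: (56.11+53.13)/2 × 0.25 = 13.655
  [0.25→0.5]: (53.13+50.31)/2 × 0.25 = 12.93
  [0.5→2.5]: (50.31+32.51)/2 × 2 = 82.82
  Sum = 109.405 mg/L·h

AUC = 109 mg/L·h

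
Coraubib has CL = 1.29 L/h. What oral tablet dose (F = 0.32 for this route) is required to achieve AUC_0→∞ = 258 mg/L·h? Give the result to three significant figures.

Dose = 1040 mg

Dose = CL × AUC_0→∞ / F
     = 1.29 × 258 / 0.32 = 1040.0625 mg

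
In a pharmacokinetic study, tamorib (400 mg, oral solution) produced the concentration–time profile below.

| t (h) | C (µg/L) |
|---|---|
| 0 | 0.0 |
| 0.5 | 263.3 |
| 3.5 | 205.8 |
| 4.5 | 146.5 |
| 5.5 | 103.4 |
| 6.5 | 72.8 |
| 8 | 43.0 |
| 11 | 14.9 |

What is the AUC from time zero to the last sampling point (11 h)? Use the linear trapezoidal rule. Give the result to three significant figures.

Trapezoidal AUC_0→11:
  [0→0.5]: (0.0+263.3)/2 × 0.5 = 65.825
  [0.5→3.5]: (263.3+205.8)/2 × 3 = 703.65
  [3.5→4.5]: (205.8+146.5)/2 × 1 = 176.15
  [4.5→5.5]: (146.5+103.4)/2 × 1 = 124.95
  [5.5→6.5]: (103.4+72.8)/2 × 1 = 88.1
  [6.5→8]: (72.8+43.0)/2 × 1.5 = 86.85
  [8→11]: (43.0+14.9)/2 × 3 = 86.85
  Sum = 1332.375 µg/L·h

AUC = 1330 µg/L·h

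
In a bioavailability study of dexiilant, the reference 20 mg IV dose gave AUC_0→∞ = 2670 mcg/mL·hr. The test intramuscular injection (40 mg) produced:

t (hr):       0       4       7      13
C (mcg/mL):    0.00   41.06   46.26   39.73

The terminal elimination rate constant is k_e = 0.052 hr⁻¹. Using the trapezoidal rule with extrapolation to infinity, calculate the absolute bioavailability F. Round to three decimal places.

F = 0.231

Trapezoidal AUC_0→13 (intramuscular injection):
  [0→4]: (0.00+41.06)/2 × 4 = 82.12
  [4→7]: (41.06+46.26)/2 × 3 = 130.98
  [7→13]: (46.26+39.73)/2 × 6 = 257.97
  Sum = 471.07 mcg/mL·hr
Tail: C_last/k_e = 39.73/0.052 = 764.038
AUC_0→∞ (intramuscular injection) = 471.07 + 764.038 = 1235.108 mcg/mL·hr
F = (AUC_ev/D_ev)/(AUC_iv/D_iv) = (1235.108/40)/(2670/20) = 30.8777/133.5 = 0.2313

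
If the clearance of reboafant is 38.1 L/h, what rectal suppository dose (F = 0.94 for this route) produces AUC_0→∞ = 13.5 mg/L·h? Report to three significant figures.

Dose = CL × AUC_0→∞ / F
     = 38.1 × 13.5 / 0.94 = 547.181 mg

Dose = 547 mg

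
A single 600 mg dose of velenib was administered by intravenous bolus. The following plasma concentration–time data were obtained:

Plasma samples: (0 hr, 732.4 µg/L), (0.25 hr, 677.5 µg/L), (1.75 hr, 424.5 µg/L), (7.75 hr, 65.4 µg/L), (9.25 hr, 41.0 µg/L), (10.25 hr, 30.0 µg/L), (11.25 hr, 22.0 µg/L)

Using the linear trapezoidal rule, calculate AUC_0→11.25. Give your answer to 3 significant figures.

AUC = 2610 µg/L·hr

Trapezoidal AUC_0→11.25:
  [0→0.25]: (732.4+677.5)/2 × 0.25 = 176.2375
  [0.25→1.75]: (677.5+424.5)/2 × 1.5 = 826.5
  [1.75→7.75]: (424.5+65.4)/2 × 6 = 1469.7
  [7.75→9.25]: (65.4+41.0)/2 × 1.5 = 79.8
  [9.25→10.25]: (41.0+30.0)/2 × 1 = 35.5
  [10.25→11.25]: (30.0+22.0)/2 × 1 = 26.0
  Sum = 2613.7375 µg/L·hr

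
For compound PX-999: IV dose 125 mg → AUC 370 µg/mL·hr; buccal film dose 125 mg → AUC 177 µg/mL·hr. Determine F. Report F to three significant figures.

F = (AUC_ev / D_ev) / (AUC_iv / D_iv)
  = (177/125) / (370/125)
  = 1.416 / 2.96 = 0.4784

F = 0.478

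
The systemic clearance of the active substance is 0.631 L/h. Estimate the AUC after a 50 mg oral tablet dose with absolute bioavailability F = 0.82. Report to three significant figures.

AUC = 65.0 mg/L·h

AUC_0→∞ = F × Dose / CL
        = 0.82 × 50 / 0.631 = 64.9762 mg/L·h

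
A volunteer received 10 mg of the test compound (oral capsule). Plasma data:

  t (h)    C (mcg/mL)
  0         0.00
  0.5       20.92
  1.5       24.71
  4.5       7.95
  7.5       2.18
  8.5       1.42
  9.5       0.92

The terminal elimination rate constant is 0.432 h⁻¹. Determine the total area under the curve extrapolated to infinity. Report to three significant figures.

Trapezoidal AUC_0→9.5:
  [0→0.5]: (0.00+20.92)/2 × 0.5 = 5.23
  [0.5→1.5]: (20.92+24.71)/2 × 1 = 22.815
  [1.5→4.5]: (24.71+7.95)/2 × 3 = 48.99
  [4.5→7.5]: (7.95+2.18)/2 × 3 = 15.195
  [7.5→8.5]: (2.18+1.42)/2 × 1 = 1.8
  [8.5→9.5]: (1.42+0.92)/2 × 1 = 1.17
  Sum = 95.2 mcg/mL·h
Extrapolated tail: C_last / k_e = 0.92 / 0.432 = 2.130
AUC_0→∞ = 95.2 + 2.130 = 97.33 mcg/mL·h

AUC = 97.3 mcg/mL·h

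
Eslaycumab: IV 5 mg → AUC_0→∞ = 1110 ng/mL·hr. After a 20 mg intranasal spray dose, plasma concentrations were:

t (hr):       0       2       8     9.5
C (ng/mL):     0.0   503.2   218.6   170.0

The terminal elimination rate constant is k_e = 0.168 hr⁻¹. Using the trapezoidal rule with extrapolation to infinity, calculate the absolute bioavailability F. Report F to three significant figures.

F = 0.895

Trapezoidal AUC_0→9.5 (intranasal spray):
  [0→2]: (0.0+503.2)/2 × 2 = 503.2
  [2→8]: (503.2+218.6)/2 × 6 = 2165.4
  [8→9.5]: (218.6+170.0)/2 × 1.5 = 291.45
  Sum = 2960.05 ng/mL·hr
Tail: C_last/k_e = 170.0/0.168 = 1011.905
AUC_0→∞ (intranasal spray) = 2960.05 + 1011.905 = 3971.955 ng/mL·hr
F = (AUC_ev/D_ev)/(AUC_iv/D_iv) = (3971.955/20)/(1110/5) = 198.59775/222 = 0.8946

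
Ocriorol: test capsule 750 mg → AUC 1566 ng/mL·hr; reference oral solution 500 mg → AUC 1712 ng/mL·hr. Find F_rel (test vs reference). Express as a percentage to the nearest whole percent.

F_rel = (AUC_test/D_test) / (AUC_ref/D_ref)
      = (1566/750) / (1712/500)
      = 2.088 / 3.424 = 0.6098 = 60.98%

F_rel = 61%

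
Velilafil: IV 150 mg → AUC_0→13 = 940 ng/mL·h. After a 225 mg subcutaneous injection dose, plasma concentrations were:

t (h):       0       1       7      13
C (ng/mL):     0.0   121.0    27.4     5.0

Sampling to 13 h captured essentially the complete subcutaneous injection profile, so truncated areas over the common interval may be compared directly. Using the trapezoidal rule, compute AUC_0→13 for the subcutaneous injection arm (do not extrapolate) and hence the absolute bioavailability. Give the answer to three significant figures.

Trapezoidal AUC_0→13 (subcutaneous injection):
  [0→1]: (0.0+121.0)/2 × 1 = 60.5
  [1→7]: (121.0+27.4)/2 × 6 = 445.2
  [7→13]: (27.4+5.0)/2 × 6 = 97.2
  Sum = 602.9 ng/mL·h
F = (AUC_ev/D_ev)/(AUC_iv/D_iv) = (602.9/225)/(940/150) = 2.67956/6.26667 = 0.4276

F = 0.428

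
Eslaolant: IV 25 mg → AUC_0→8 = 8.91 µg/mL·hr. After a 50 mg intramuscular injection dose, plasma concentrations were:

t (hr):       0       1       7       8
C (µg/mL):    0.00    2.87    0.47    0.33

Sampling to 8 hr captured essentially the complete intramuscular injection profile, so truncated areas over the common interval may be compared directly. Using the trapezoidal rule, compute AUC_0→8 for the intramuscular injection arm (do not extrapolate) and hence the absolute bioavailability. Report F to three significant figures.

Trapezoidal AUC_0→8 (intramuscular injection):
  [0→1]: (0.00+2.87)/2 × 1 = 1.435
  [1→7]: (2.87+0.47)/2 × 6 = 10.02
  [7→8]: (0.47+0.33)/2 × 1 = 0.4
  Sum = 11.855 µg/mL·hr
F = (AUC_ev/D_ev)/(AUC_iv/D_iv) = (11.855/50)/(8.91/25) = 0.2371/0.3564 = 0.6653

F = 0.665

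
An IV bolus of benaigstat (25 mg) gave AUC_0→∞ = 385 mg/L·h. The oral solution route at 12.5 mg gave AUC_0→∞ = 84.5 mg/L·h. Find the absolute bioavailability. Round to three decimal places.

F = 0.439

F = (AUC_ev / D_ev) / (AUC_iv / D_iv)
  = (84.5/12.5) / (385/25)
  = 6.76 / 15.4 = 0.4390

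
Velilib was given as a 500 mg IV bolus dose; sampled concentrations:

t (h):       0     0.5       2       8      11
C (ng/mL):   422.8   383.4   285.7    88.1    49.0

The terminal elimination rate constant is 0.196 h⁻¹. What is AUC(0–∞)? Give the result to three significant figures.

Trapezoidal AUC_0→11:
  [0→0.5]: (422.8+383.4)/2 × 0.5 = 201.55
  [0.5→2]: (383.4+285.7)/2 × 1.5 = 501.825
  [2→8]: (285.7+88.1)/2 × 6 = 1121.4
  [8→11]: (88.1+49.0)/2 × 3 = 205.65
  Sum = 2030.425 ng/mL·h
Extrapolated tail: C_last / k_e = 49.0 / 0.196 = 250.000
AUC_0→∞ = 2030.425 + 250.000 = 2280.425 ng/mL·h

AUC = 2280 ng/mL·h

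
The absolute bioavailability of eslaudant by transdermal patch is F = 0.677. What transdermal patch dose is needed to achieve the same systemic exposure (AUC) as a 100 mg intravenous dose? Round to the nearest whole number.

For equal systemic exposure: F × D_ev = D_iv
D_ev = D_iv / F = 100 / 0.677 = 147.71 mg

D_transdermal = 148 mg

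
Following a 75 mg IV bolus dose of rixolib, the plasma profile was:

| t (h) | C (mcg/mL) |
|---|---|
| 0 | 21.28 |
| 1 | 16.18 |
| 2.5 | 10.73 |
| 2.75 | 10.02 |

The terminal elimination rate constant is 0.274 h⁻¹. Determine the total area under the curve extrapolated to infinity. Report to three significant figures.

AUC = 78.1 mcg/mL·h

Trapezoidal AUC_0→2.75:
  [0→1]: (21.28+16.18)/2 × 1 = 18.73
  [1→2.5]: (16.18+10.73)/2 × 1.5 = 20.1825
  [2.5→2.75]: (10.73+10.02)/2 × 0.25 = 2.59375
  Sum = 41.50625 mcg/mL·h
Extrapolated tail: C_last / k_e = 10.02 / 0.274 = 36.569
AUC_0→∞ = 41.50625 + 36.569 = 78.07525 mcg/mL·h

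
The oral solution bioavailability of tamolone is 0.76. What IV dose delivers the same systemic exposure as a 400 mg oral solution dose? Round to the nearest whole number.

D_iv = 304 mg

Systemic exposure from an extravascular dose = F × D_ev, so the equivalent IV dose is F × D_ev.
D_iv = F × D_ev = 0.76 × 400 = 304 mg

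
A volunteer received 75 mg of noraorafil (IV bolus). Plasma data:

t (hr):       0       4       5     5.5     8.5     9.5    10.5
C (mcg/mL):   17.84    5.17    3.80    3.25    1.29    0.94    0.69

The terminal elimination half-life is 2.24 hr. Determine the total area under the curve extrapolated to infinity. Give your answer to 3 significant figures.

Trapezoidal AUC_0→10.5:
  [0→4]: (17.84+5.17)/2 × 4 = 46.02
  [4→5]: (5.17+3.80)/2 × 1 = 4.485
  [5→5.5]: (3.80+3.25)/2 × 0.5 = 1.7625
  [5.5→8.5]: (3.25+1.29)/2 × 3 = 6.81
  [8.5→9.5]: (1.29+0.94)/2 × 1 = 1.115
  [9.5→10.5]: (0.94+0.69)/2 × 1 = 0.815
  Sum = 61.0075 mcg/mL·hr
k_e = ln2 / t½ = 0.693147 / 2.24 = 0.3094 hr^-1
Extrapolated tail: C_last / k_e = 0.69 / 0.3094 = 2.230
AUC_0→∞ = 61.0075 + 2.230 = 63.2375 mcg/mL·hr

AUC = 63.2 mcg/mL·hr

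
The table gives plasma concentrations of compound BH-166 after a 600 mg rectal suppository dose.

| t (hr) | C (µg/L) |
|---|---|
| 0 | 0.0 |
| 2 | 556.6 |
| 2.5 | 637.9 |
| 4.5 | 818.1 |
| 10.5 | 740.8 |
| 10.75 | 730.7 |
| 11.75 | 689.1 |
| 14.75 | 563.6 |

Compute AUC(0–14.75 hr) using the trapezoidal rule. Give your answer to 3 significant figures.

Trapezoidal AUC_0→14.75:
  [0→2]: (0.0+556.6)/2 × 2 = 556.6
  [2→2.5]: (556.6+637.9)/2 × 0.5 = 298.625
  [2.5→4.5]: (637.9+818.1)/2 × 2 = 1456.0
  [4.5→10.5]: (818.1+740.8)/2 × 6 = 4676.7
  [10.5→10.75]: (740.8+730.7)/2 × 0.25 = 183.9375
  [10.75→11.75]: (730.7+689.1)/2 × 1 = 709.9
  [11.75→14.75]: (689.1+563.6)/2 × 3 = 1879.05
  Sum = 9760.8125 µg/L·hr

AUC = 9760 µg/L·hr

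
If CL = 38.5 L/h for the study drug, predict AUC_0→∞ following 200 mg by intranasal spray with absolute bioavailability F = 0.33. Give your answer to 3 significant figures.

AUC_0→∞ = F × Dose / CL
        = 0.33 × 200 / 38.5 = 1.71429 mg/L·h

AUC = 1.71 mg/L·h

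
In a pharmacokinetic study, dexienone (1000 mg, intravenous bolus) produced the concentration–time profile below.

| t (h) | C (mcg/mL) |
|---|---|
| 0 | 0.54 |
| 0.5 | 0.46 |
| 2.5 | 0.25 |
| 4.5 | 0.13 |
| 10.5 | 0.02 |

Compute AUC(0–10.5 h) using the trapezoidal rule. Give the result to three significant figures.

Trapezoidal AUC_0→10.5:
  [0→0.5]: (0.54+0.46)/2 × 0.5 = 0.25
  [0.5→2.5]: (0.46+0.25)/2 × 2 = 0.71
  [2.5→4.5]: (0.25+0.13)/2 × 2 = 0.38
  [4.5→10.5]: (0.13+0.02)/2 × 6 = 0.45
  Sum = 1.79 mcg/mL·h

AUC = 1.79 mcg/mL·h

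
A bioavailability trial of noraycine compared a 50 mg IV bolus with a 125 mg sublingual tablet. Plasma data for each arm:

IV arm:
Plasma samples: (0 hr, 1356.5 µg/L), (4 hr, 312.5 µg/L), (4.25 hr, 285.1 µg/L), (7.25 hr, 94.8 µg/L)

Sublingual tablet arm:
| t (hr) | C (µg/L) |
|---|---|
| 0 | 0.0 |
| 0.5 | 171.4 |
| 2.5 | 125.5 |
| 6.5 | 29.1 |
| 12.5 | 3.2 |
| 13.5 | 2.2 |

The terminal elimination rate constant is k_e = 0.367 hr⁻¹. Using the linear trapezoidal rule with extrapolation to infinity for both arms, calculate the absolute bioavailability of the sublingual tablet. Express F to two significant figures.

Trapezoidal AUC_0→7.25 (IV):
  [0→4]: (1356.5+312.5)/2 × 4 = 3338.0
  [4→4.25]: (312.5+285.1)/2 × 0.25 = 74.7
  [4.25→7.25]: (285.1+94.8)/2 × 3 = 569.85
  Sum = 3982.55 µg/L·hr
IV tail: 94.8/0.367 = 258.311; AUC_iv,0→∞ = 3982.55 + 258.311 = 4240.861 µg/L·hr
Trapezoidal AUC_0→13.5 (sublingual tablet):
  [0→0.5]: (0.0+171.4)/2 × 0.5 = 42.85
  [0.5→2.5]: (171.4+125.5)/2 × 2 = 296.9
  [2.5→6.5]: (125.5+29.1)/2 × 4 = 309.2
  [6.5→12.5]: (29.1+3.2)/2 × 6 = 96.9
  [12.5→13.5]: (3.2+2.2)/2 × 1 = 2.7
  Sum = 748.55 µg/L·hr
sublingual tablet tail: 2.2/0.367 = 5.995; AUC_ev,0→∞ = 748.55 + 5.995 = 754.545 µg/L·hr
F = (AUC_ev/D_ev)/(AUC_iv/D_iv) = (754.545/125)/(4240.861/50) = 6.03636/84.81722 = 0.0712

F = 0.071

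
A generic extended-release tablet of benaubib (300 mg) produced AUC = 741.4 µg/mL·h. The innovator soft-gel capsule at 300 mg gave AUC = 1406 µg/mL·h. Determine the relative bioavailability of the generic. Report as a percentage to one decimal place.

F_rel = (AUC_test/D_test) / (AUC_ref/D_ref)
      = (741.4/300) / (1406/300)
      = 2.47133 / 4.68667 = 0.5273 = 52.73%

F_rel = 52.7%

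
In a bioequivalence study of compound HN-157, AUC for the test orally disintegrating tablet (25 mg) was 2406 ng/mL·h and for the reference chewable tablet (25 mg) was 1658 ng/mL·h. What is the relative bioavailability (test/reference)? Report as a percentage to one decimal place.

F_rel = (AUC_test/D_test) / (AUC_ref/D_ref)
      = (2406/25) / (1658/25)
      = 96.24 / 66.32 = 1.4511 = 145.11%

F_rel = 145.1%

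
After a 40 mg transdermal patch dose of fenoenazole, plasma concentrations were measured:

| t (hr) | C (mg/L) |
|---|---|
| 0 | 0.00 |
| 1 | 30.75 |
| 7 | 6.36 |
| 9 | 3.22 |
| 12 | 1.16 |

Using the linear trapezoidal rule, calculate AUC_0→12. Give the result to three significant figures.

AUC = 143 mg/L·hr

Trapezoidal AUC_0→12:
  [0→1]: (0.00+30.75)/2 × 1 = 15.375
  [1→7]: (30.75+6.36)/2 × 6 = 111.33
  [7→9]: (6.36+3.22)/2 × 2 = 9.58
  [9→12]: (3.22+1.16)/2 × 3 = 6.57
  Sum = 142.855 mg/L·hr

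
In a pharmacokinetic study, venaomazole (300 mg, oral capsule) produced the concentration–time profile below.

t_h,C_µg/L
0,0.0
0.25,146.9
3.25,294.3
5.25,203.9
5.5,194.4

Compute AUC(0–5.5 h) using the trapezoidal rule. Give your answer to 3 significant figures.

AUC = 1230 µg/L·h

Trapezoidal AUC_0→5.5:
  [0→0.25]: (0.0+146.9)/2 × 0.25 = 18.3625
  [0.25→3.25]: (146.9+294.3)/2 × 3 = 661.8
  [3.25→5.25]: (294.3+203.9)/2 × 2 = 498.2
  [5.25→5.5]: (203.9+194.4)/2 × 0.25 = 49.7875
  Sum = 1228.15 µg/L·h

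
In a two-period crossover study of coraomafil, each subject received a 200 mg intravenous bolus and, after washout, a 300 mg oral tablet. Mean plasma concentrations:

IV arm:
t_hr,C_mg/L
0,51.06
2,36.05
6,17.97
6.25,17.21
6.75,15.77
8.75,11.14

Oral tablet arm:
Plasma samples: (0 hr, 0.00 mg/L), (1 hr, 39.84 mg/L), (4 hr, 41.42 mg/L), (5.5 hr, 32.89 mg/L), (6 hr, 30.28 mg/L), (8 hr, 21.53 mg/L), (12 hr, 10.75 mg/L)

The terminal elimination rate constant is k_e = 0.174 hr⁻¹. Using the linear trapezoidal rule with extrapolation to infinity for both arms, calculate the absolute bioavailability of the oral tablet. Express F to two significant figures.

Trapezoidal AUC_0→8.75 (IV):
  [0→2]: (51.06+36.05)/2 × 2 = 87.11
  [2→6]: (36.05+17.97)/2 × 4 = 108.04
  [6→6.25]: (17.97+17.21)/2 × 0.25 = 4.3975
  [6.25→6.75]: (17.21+15.77)/2 × 0.5 = 8.245
  [6.75→8.75]: (15.77+11.14)/2 × 2 = 26.91
  Sum = 234.7025 mg/L·hr
IV tail: 11.14/0.174 = 64.023; AUC_iv,0→∞ = 234.7025 + 64.023 = 298.7255 mg/L·hr
Trapezoidal AUC_0→12 (oral tablet):
  [0→1]: (0.00+39.84)/2 × 1 = 19.92
  [1→4]: (39.84+41.42)/2 × 3 = 121.89
  [4→5.5]: (41.42+32.89)/2 × 1.5 = 55.7325
  [5.5→6]: (32.89+30.28)/2 × 0.5 = 15.7925
  [6→8]: (30.28+21.53)/2 × 2 = 51.81
  [8→12]: (21.53+10.75)/2 × 4 = 64.56
  Sum = 329.705 mg/L·hr
oral tablet tail: 10.75/0.174 = 61.782; AUC_ev,0→∞ = 329.705 + 61.782 = 391.487 mg/L·hr
F = (AUC_ev/D_ev)/(AUC_iv/D_iv) = (391.487/300)/(298.7255/200) = 1.30496/1.4936275 = 0.8737

F = 0.87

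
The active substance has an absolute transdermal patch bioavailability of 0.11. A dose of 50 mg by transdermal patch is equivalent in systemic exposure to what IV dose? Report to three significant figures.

D_iv = 5.50 mg

Systemic exposure from an extravascular dose = F × D_ev, so the equivalent IV dose is F × D_ev.
D_iv = F × D_ev = 0.11 × 50 = 5.5 mg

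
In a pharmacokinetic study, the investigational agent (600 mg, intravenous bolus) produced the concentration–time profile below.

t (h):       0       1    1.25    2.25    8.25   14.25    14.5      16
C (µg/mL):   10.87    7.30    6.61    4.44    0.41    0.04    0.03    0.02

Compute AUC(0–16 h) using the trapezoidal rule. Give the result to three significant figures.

Trapezoidal AUC_0→16:
  [0→1]: (10.87+7.30)/2 × 1 = 9.085
  [1→1.25]: (7.30+6.61)/2 × 0.25 = 1.73875
  [1.25→2.25]: (6.61+4.44)/2 × 1 = 5.525
  [2.25→8.25]: (4.44+0.41)/2 × 6 = 14.55
  [8.25→14.25]: (0.41+0.04)/2 × 6 = 1.35
  [14.25→14.5]: (0.04+0.03)/2 × 0.25 = 0.00875
  [14.5→16]: (0.03+0.02)/2 × 1.5 = 0.0375
  Sum = 32.295 µg/mL·h

AUC = 32.3 µg/mL·h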